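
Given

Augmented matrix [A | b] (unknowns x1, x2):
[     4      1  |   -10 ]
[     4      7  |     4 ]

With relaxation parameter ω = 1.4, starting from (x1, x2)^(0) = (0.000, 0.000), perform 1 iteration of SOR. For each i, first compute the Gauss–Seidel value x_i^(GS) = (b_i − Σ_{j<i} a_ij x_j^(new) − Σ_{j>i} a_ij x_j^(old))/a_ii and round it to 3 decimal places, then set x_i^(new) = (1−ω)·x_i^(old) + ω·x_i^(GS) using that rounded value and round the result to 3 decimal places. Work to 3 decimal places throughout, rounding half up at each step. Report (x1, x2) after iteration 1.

Iteration 1:
  x1: GS value = (-10 - (1)·0.000) / (4) = -2.500;  x1 ← (1−ω)·0.000 + ω·-2.500 = -3.500
  x2: GS value = (4 - (4)·-3.500) / (7) = 2.571;  x2 ← (1−ω)·0.000 + ω·2.571 = 3.599

(-3.500, 3.599)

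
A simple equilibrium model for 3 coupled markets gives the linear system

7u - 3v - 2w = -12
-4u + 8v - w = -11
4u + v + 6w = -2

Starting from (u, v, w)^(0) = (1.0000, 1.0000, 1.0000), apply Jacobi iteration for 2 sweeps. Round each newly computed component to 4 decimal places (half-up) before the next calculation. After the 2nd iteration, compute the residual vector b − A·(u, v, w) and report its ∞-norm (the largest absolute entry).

6.7474

Iteration 1:
  u = (-12 - (-3)·1.0000 - (-2)·1.0000) / (7) = -1.0000
  v = (-11 - (-4)·1.0000 - (-1)·1.0000) / (8) = -0.7500
  w = (-2 - (4)·1.0000 - (1)·1.0000) / (6) = -1.1667
Iteration 2:
  u = (-12 - (-3)·-0.7500 - (-2)·-1.1667) / (7) = -2.3691
  v = (-11 - (-4)·-1.0000 - (-1)·-1.1667) / (8) = -2.0208
  w = (-2 - (4)·-1.0000 - (1)·-0.7500) / (6) = 0.4583
Residual b − A·x = (-0.5621, -3.8517, 6.7474); ∞-norm = 6.7474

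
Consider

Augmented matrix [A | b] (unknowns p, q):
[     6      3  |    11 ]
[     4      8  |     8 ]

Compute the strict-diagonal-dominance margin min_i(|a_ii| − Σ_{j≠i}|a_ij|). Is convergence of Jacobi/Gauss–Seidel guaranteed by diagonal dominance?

3

row 1: |6| − (3) = 3
row 2: |8| − (4) = 4
minimum over rows = 3 → strictly diagonally dominant (convergence guaranteed)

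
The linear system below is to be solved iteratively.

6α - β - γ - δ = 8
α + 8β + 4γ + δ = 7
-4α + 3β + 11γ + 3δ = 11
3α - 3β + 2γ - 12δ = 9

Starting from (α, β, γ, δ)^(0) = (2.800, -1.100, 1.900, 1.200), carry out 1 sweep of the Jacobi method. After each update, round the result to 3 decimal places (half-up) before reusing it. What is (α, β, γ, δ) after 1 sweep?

(1.667, -0.575, 1.991, 0.542)

Iteration 1:
  α = (8 - (-1)·-1.100 - (-1)·1.900 - (-1)·1.200) / (6) = 1.667
  β = (7 - (1)·2.800 - (4)·1.900 - (1)·1.200) / (8) = -0.575
  γ = (11 - (-4)·2.800 - (3)·-1.100 - (3)·1.200) / (11) = 1.991
  δ = (9 - (3)·2.800 - (-3)·-1.100 - (2)·1.900) / (-12) = 0.542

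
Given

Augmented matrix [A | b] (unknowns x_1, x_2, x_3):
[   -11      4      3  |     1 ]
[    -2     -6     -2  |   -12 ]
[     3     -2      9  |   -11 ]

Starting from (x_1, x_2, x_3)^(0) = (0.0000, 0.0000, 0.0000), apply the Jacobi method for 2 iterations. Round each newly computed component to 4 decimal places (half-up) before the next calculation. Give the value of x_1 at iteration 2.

Iteration 1:
  x_1 = (1 - (4)·0.0000 - (3)·0.0000) / (-11) = -0.0909
  x_2 = (-12 - (-2)·0.0000 - (-2)·0.0000) / (-6) = 2.0000
  x_3 = (-11 - (3)·0.0000 - (-2)·0.0000) / (9) = -1.2222
Iteration 2:
  x_1 = (1 - (4)·2.0000 - (3)·-1.2222) / (-11) = 0.3030
  x_2 = (-12 - (-2)·-0.0909 - (-2)·-1.2222) / (-6) = 2.4377
  x_3 = (-11 - (3)·-0.0909 - (-2)·2.0000) / (9) = -0.7475

0.3030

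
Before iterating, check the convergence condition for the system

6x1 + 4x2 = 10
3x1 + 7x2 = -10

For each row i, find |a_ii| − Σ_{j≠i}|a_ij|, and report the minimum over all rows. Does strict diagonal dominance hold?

row 1: |6| − (4) = 2
row 2: |7| − (3) = 4
minimum over rows = 2 → strictly diagonally dominant (convergence guaranteed)

2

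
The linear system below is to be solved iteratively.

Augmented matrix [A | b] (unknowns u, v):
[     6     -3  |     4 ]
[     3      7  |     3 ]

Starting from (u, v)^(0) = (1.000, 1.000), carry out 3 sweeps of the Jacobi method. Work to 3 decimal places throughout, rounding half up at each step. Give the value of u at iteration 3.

0.631

Iteration 1:
  u = (4 - (-3)·1.000) / (6) = 1.167
  v = (3 - (3)·1.000) / (7) = 0.000
Iteration 2:
  u = (4 - (-3)·0.000) / (6) = 0.667
  v = (3 - (3)·1.167) / (7) = -0.072
Iteration 3:
  u = (4 - (-3)·-0.072) / (6) = 0.631
  v = (3 - (3)·0.667) / (7) = 0.143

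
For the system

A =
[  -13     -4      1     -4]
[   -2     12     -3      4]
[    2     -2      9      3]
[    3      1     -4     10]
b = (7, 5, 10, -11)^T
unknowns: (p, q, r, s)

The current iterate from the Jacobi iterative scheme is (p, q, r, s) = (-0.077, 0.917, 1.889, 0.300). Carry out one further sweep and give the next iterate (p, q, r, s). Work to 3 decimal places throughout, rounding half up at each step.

One sweep:
  p = (7 - (-4)·0.917 - (1)·1.889 - (-4)·0.300) / (-13) = -0.768
  q = (5 - (-2)·-0.077 - (-3)·1.889 - (4)·0.300) / (12) = 0.776
  r = (10 - (2)·-0.077 - (-2)·0.917 - (3)·0.300) / (9) = 1.232
  s = (-11 - (3)·-0.077 - (1)·0.917 - (-4)·1.889) / (10) = -0.413

(-0.768, 0.776, 1.232, -0.413)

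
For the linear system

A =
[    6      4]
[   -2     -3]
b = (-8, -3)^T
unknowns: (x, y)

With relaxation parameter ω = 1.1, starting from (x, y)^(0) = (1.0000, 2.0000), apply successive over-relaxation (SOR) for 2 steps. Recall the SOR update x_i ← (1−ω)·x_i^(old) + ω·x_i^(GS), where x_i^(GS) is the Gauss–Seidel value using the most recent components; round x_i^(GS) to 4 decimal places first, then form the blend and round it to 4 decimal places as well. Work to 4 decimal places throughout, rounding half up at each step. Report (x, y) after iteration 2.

(-3.4546, 3.3210)

Iteration 1:
  x: GS value = (-8 - (4)·2.0000) / (6) = -2.6667;  x ← (1−ω)·1.0000 + ω·-2.6667 = -3.0334
  y: GS value = (-3 - (-2)·-3.0334) / (-3) = 3.0223;  y ← (1−ω)·2.0000 + ω·3.0223 = 3.1245
Iteration 2:
  x: GS value = (-8 - (4)·3.1245) / (6) = -3.4163;  x ← (1−ω)·-3.0334 + ω·-3.4163 = -3.4546
  y: GS value = (-3 - (-2)·-3.4546) / (-3) = 3.3031;  y ← (1−ω)·3.1245 + ω·3.3031 = 3.3210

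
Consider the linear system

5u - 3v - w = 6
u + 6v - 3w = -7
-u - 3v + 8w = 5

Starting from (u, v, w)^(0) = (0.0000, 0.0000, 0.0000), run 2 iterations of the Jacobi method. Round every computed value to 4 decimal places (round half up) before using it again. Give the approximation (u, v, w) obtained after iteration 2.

Iteration 1:
  u = (6 - (-3)·0.0000 - (-1)·0.0000) / (5) = 1.2000
  v = (-7 - (1)·0.0000 - (-3)·0.0000) / (6) = -1.1667
  w = (5 - (-1)·0.0000 - (-3)·0.0000) / (8) = 0.6250
Iteration 2:
  u = (6 - (-3)·-1.1667 - (-1)·0.6250) / (5) = 0.6250
  v = (-7 - (1)·1.2000 - (-3)·0.6250) / (6) = -1.0542
  w = (5 - (-1)·1.2000 - (-3)·-1.1667) / (8) = 0.3375

(0.6250, -1.0542, 0.3375)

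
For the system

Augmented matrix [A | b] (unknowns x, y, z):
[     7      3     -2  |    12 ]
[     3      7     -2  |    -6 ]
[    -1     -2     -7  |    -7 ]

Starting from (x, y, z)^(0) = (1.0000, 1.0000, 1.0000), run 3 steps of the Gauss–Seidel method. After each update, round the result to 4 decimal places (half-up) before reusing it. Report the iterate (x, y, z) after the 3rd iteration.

(2.7297, -1.7127, 1.0994)

Iteration 1:
  x = (12 - (3)·1.0000 - (-2)·1.0000) / (7) = 1.5714
  y = (-6 - (3)·1.5714 - (-2)·1.0000) / (7) = -1.2449
  z = (-7 - (-1)·1.5714 - (-2)·-1.2449) / (-7) = 1.1312
Iteration 2:
  x = (12 - (3)·-1.2449 - (-2)·1.1312) / (7) = 2.5710
  y = (-6 - (3)·2.5710 - (-2)·1.1312) / (7) = -1.6358
  z = (-7 - (-1)·2.5710 - (-2)·-1.6358) / (-7) = 1.1001
Iteration 3:
  x = (12 - (3)·-1.6358 - (-2)·1.1001) / (7) = 2.7297
  y = (-6 - (3)·2.7297 - (-2)·1.1001) / (7) = -1.7127
  z = (-7 - (-1)·2.7297 - (-2)·-1.7127) / (-7) = 1.0994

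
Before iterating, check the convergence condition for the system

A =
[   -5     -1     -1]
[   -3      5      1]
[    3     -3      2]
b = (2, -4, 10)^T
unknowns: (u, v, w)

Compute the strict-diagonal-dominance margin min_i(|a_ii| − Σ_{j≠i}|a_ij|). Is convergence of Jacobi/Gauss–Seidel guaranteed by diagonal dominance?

row 1: |-5| − (1+1) = 3
row 2: |5| − (3+1) = 1
row 3: |2| − (3+3) = -4
minimum over rows = -4 → not strictly diagonally dominant

-4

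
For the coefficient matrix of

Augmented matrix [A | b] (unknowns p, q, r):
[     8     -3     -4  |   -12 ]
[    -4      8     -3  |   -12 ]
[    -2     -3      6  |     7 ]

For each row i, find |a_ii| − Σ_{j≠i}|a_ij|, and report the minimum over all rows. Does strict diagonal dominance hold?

row 1: |8| − (3+4) = 1
row 2: |8| − (4+3) = 1
row 3: |6| − (2+3) = 1
minimum over rows = 1 → strictly diagonally dominant (convergence guaranteed)

1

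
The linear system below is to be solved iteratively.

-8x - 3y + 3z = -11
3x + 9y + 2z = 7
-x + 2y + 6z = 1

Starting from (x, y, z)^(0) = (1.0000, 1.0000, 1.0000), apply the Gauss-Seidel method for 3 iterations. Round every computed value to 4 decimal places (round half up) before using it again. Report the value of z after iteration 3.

0.3293

Iteration 1:
  x = (-11 - (-3)·1.0000 - (3)·1.0000) / (-8) = 1.3750
  y = (7 - (3)·1.3750 - (2)·1.0000) / (9) = 0.0972
  z = (1 - (-1)·1.3750 - (2)·0.0972) / (6) = 0.3634
Iteration 2:
  x = (-11 - (-3)·0.0972 - (3)·0.3634) / (-8) = 1.4748
  y = (7 - (3)·1.4748 - (2)·0.3634) / (9) = 0.2054
  z = (1 - (-1)·1.4748 - (2)·0.2054) / (6) = 0.3440
Iteration 3:
  x = (-11 - (-3)·0.2054 - (3)·0.3440) / (-8) = 1.4270
  y = (7 - (3)·1.4270 - (2)·0.3440) / (9) = 0.2257
  z = (1 - (-1)·1.4270 - (2)·0.2257) / (6) = 0.3293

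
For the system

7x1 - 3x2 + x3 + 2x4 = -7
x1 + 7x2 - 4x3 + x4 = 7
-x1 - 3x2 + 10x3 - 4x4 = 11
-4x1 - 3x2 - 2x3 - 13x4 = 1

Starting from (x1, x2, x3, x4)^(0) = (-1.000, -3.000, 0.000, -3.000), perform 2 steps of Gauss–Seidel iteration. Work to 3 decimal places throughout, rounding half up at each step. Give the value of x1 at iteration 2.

Iteration 1:
  x1 = (-7 - (-3)·-3.000 - (1)·0.000 - (2)·-3.000) / (7) = -1.429
  x2 = (7 - (1)·-1.429 - (-4)·0.000 - (1)·-3.000) / (7) = 1.633
  x3 = (11 - (-1)·-1.429 - (-3)·1.633 - (-4)·-3.000) / (10) = 0.247
  x4 = (1 - (-4)·-1.429 - (-3)·1.633 - (-2)·0.247) / (-13) = -0.052
Iteration 2:
  x1 = (-7 - (-3)·1.633 - (1)·0.247 - (2)·-0.052) / (7) = -0.321
  x2 = (7 - (1)·-0.321 - (-4)·0.247 - (1)·-0.052) / (7) = 1.194
  x3 = (11 - (-1)·-0.321 - (-3)·1.194 - (-4)·-0.052) / (10) = 1.405
  x4 = (1 - (-4)·-0.321 - (-3)·1.194 - (-2)·1.405) / (-13) = -0.470

-0.321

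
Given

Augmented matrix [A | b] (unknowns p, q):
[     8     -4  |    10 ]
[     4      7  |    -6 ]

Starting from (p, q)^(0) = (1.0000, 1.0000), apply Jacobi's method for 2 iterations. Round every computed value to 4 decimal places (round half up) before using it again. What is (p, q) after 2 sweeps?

(0.5357, -1.8571)

Iteration 1:
  p = (10 - (-4)·1.0000) / (8) = 1.7500
  q = (-6 - (4)·1.0000) / (7) = -1.4286
Iteration 2:
  p = (10 - (-4)·-1.4286) / (8) = 0.5357
  q = (-6 - (4)·1.7500) / (7) = -1.8571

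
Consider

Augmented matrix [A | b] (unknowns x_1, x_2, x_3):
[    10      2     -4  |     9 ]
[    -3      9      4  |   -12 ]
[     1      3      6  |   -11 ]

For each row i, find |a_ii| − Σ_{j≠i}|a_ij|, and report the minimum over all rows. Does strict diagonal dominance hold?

2

row 1: |10| − (2+4) = 4
row 2: |9| − (3+4) = 2
row 3: |6| − (1+3) = 2
minimum over rows = 2 → strictly diagonally dominant (convergence guaranteed)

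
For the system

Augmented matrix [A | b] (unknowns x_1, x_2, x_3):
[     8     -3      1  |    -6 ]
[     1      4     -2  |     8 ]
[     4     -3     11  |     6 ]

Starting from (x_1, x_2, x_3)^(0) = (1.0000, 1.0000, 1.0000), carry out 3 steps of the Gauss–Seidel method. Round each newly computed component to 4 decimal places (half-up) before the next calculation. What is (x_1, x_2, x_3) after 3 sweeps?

(0.1075, 2.6053, 1.2169)

Iteration 1:
  x_1 = (-6 - (-3)·1.0000 - (1)·1.0000) / (8) = -0.5000
  x_2 = (8 - (1)·-0.5000 - (-2)·1.0000) / (4) = 2.6250
  x_3 = (6 - (4)·-0.5000 - (-3)·2.6250) / (11) = 1.4432
Iteration 2:
  x_1 = (-6 - (-3)·2.6250 - (1)·1.4432) / (8) = 0.0540
  x_2 = (8 - (1)·0.0540 - (-2)·1.4432) / (4) = 2.7081
  x_3 = (6 - (4)·0.0540 - (-3)·2.7081) / (11) = 1.2644
Iteration 3:
  x_1 = (-6 - (-3)·2.7081 - (1)·1.2644) / (8) = 0.1075
  x_2 = (8 - (1)·0.1075 - (-2)·1.2644) / (4) = 2.6053
  x_3 = (6 - (4)·0.1075 - (-3)·2.6053) / (11) = 1.2169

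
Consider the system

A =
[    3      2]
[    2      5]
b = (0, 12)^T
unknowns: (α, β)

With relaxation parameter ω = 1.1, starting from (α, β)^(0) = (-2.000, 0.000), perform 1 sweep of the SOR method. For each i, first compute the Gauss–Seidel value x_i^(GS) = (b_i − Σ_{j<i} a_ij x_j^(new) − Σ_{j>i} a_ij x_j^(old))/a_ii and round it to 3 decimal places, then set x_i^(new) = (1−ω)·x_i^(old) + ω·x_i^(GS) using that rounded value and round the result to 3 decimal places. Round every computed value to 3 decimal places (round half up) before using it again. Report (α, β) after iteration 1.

Iteration 1:
  α: GS value = (0 - (2)·0.000) / (3) = 0.000;  α ← (1−ω)·-2.000 + ω·0.000 = 0.200
  β: GS value = (12 - (2)·0.200) / (5) = 2.320;  β ← (1−ω)·0.000 + ω·2.320 = 2.552

(0.200, 2.552)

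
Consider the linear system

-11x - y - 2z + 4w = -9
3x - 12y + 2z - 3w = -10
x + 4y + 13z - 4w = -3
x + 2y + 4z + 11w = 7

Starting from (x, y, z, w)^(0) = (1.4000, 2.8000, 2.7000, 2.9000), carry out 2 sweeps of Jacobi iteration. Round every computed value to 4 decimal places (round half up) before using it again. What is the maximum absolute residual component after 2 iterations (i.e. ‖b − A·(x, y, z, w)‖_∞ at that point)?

7.6481

Iteration 1:
  x = (-9 - (-1)·2.8000 - (-2)·2.7000 - (4)·2.9000) / (-11) = 1.1273
  y = (-10 - (3)·1.4000 - (2)·2.7000 - (-3)·2.9000) / (-12) = 0.9083
  z = (-3 - (1)·1.4000 - (4)·2.8000 - (-4)·2.9000) / (13) = -0.3077
  w = (7 - (1)·1.4000 - (2)·2.8000 - (4)·2.7000) / (11) = -0.9818
Iteration 2:
  x = (-9 - (-1)·0.9083 - (-2)·-0.3077 - (4)·-0.9818) / (-11) = 0.4345
  y = (-10 - (3)·1.1273 - (2)·-0.3077 - (-3)·-0.9818) / (-12) = 1.3093
  z = (-3 - (1)·1.1273 - (4)·0.9083 - (-4)·-0.9818) / (13) = -0.8991
  w = (7 - (1)·1.1273 - (2)·0.9083 - (4)·-0.3077) / (11) = 0.4806
Residual b − A·x = (-6.6318, 7.6481, 4.9390, 2.2567); ∞-norm = 7.6481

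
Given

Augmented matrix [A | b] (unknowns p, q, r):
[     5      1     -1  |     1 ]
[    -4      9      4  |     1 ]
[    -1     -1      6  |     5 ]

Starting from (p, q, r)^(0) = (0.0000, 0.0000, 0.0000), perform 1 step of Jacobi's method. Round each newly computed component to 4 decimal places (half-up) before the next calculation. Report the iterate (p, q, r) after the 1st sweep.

(0.2000, 0.1111, 0.8333)

Iteration 1:
  p = (1 - (1)·0.0000 - (-1)·0.0000) / (5) = 0.2000
  q = (1 - (-4)·0.0000 - (4)·0.0000) / (9) = 0.1111
  r = (5 - (-1)·0.0000 - (-1)·0.0000) / (6) = 0.8333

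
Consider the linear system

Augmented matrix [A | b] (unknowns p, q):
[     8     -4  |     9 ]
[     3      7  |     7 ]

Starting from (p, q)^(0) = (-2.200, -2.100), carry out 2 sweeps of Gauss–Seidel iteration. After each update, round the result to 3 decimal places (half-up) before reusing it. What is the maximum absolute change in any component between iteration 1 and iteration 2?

Iteration 1:
  p = (9 - (-4)·-2.100) / (8) = 0.075
  q = (7 - (3)·0.075) / (7) = 0.968
Iteration 2:
  p = (9 - (-4)·0.968) / (8) = 1.609
  q = (7 - (3)·1.609) / (7) = 0.310
Change: (1.534, -0.658) → max |·| = 1.534

1.534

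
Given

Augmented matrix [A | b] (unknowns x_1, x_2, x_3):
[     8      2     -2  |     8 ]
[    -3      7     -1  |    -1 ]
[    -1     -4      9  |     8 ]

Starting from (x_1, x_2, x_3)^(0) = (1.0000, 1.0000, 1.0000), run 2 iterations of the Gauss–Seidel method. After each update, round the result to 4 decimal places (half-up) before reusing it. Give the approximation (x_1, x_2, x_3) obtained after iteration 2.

(1.1905, 0.5374, 1.2600)

Iteration 1:
  x_1 = (8 - (2)·1.0000 - (-2)·1.0000) / (8) = 1.0000
  x_2 = (-1 - (-3)·1.0000 - (-1)·1.0000) / (7) = 0.4286
  x_3 = (8 - (-1)·1.0000 - (-4)·0.4286) / (9) = 1.1905
Iteration 2:
  x_1 = (8 - (2)·0.4286 - (-2)·1.1905) / (8) = 1.1905
  x_2 = (-1 - (-3)·1.1905 - (-1)·1.1905) / (7) = 0.5374
  x_3 = (8 - (-1)·1.1905 - (-4)·0.5374) / (9) = 1.2600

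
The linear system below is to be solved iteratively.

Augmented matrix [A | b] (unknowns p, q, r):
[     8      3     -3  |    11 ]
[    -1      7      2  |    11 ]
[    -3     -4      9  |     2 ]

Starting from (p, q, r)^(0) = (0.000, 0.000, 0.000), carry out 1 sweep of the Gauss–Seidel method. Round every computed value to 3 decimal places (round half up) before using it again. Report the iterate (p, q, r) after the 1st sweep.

(1.375, 1.768, 1.466)

Iteration 1:
  p = (11 - (3)·0.000 - (-3)·0.000) / (8) = 1.375
  q = (11 - (-1)·1.375 - (2)·0.000) / (7) = 1.768
  r = (2 - (-3)·1.375 - (-4)·1.768) / (9) = 1.466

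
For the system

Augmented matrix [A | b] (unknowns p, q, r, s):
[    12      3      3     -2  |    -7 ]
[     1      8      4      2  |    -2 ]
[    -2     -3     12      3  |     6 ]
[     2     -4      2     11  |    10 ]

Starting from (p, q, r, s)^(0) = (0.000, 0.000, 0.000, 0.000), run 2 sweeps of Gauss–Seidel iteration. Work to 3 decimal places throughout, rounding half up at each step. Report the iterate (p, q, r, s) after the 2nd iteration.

Iteration 1:
  p = (-7 - (3)·0.000 - (3)·0.000 - (-2)·0.000) / (12) = -0.583
  q = (-2 - (1)·-0.583 - (4)·0.000 - (2)·0.000) / (8) = -0.177
  r = (6 - (-2)·-0.583 - (-3)·-0.177 - (3)·0.000) / (12) = 0.359
  s = (10 - (2)·-0.583 - (-4)·-0.177 - (2)·0.359) / (11) = 0.885
Iteration 2:
  p = (-7 - (3)·-0.177 - (3)·0.359 - (-2)·0.885) / (12) = -0.481
  q = (-2 - (1)·-0.481 - (4)·0.359 - (2)·0.885) / (8) = -0.591
  r = (6 - (-2)·-0.481 - (-3)·-0.591 - (3)·0.885) / (12) = 0.051
  s = (10 - (2)·-0.481 - (-4)·-0.591 - (2)·0.051) / (11) = 0.772

(-0.481, -0.591, 0.051, 0.772)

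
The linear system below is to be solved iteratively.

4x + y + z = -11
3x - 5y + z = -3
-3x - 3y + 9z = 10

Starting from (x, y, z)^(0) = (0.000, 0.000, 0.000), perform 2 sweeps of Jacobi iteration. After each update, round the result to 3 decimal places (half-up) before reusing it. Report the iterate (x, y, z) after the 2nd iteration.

Iteration 1:
  x = (-11 - (1)·0.000 - (1)·0.000) / (4) = -2.750
  y = (-3 - (3)·0.000 - (1)·0.000) / (-5) = 0.600
  z = (10 - (-3)·0.000 - (-3)·0.000) / (9) = 1.111
Iteration 2:
  x = (-11 - (1)·0.600 - (1)·1.111) / (4) = -3.178
  y = (-3 - (3)·-2.750 - (1)·1.111) / (-5) = -0.828
  z = (10 - (-3)·-2.750 - (-3)·0.600) / (9) = 0.394

(-3.178, -0.828, 0.394)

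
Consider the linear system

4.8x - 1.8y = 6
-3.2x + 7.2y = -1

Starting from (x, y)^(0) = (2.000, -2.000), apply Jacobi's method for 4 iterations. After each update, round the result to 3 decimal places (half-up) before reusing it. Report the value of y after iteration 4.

0.430

Iteration 1:
  x = (6 - (-1.8)·-2.000) / (4.8) = 0.500
  y = (-1 - (-3.2)·2.000) / (7.2) = 0.750
Iteration 2:
  x = (6 - (-1.8)·0.750) / (4.8) = 1.531
  y = (-1 - (-3.2)·0.500) / (7.2) = 0.083
Iteration 3:
  x = (6 - (-1.8)·0.083) / (4.8) = 1.281
  y = (-1 - (-3.2)·1.531) / (7.2) = 0.542
Iteration 4:
  x = (6 - (-1.8)·0.542) / (4.8) = 1.453
  y = (-1 - (-3.2)·1.281) / (7.2) = 0.430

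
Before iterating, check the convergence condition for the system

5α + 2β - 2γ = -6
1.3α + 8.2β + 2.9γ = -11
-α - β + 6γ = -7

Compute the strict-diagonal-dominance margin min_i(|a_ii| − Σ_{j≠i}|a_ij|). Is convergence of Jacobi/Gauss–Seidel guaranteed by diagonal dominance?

row 1: |5| − (2+2) = 1
row 2: |8.2| − (1.3+2.9) = 4
row 3: |6| − (1+1) = 4
minimum over rows = 1 → strictly diagonally dominant (convergence guaranteed)

1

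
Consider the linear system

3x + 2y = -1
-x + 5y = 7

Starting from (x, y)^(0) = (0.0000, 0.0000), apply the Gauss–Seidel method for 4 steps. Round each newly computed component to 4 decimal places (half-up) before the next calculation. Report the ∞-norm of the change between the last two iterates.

Iteration 1:
  x = (-1 - (2)·0.0000) / (3) = -0.3333
  y = (7 - (-1)·-0.3333) / (5) = 1.3333
Iteration 2:
  x = (-1 - (2)·1.3333) / (3) = -1.2222
  y = (7 - (-1)·-1.2222) / (5) = 1.1556
Iteration 3:
  x = (-1 - (2)·1.1556) / (3) = -1.1037
  y = (7 - (-1)·-1.1037) / (5) = 1.1793
Iteration 4:
  x = (-1 - (2)·1.1793) / (3) = -1.1195
  y = (7 - (-1)·-1.1195) / (5) = 1.1761
Change: (-0.0158, -0.0032) → max |·| = 0.0158

0.0158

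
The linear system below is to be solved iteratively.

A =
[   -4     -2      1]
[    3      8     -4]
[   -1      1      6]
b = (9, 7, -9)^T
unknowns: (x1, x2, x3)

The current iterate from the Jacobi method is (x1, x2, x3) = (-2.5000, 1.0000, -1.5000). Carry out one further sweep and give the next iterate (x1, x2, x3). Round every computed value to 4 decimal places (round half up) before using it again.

(-3.1250, 1.0625, -2.0833)

One sweep:
  x1 = (9 - (-2)·1.0000 - (1)·-1.5000) / (-4) = -3.1250
  x2 = (7 - (3)·-2.5000 - (-4)·-1.5000) / (8) = 1.0625
  x3 = (-9 - (-1)·-2.5000 - (1)·1.0000) / (6) = -2.0833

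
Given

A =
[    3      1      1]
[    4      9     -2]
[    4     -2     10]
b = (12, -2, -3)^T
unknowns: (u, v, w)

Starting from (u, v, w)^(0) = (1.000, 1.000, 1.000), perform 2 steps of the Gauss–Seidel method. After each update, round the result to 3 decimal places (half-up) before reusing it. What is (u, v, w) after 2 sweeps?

Iteration 1:
  u = (12 - (1)·1.000 - (1)·1.000) / (3) = 3.333
  v = (-2 - (4)·3.333 - (-2)·1.000) / (9) = -1.481
  w = (-3 - (4)·3.333 - (-2)·-1.481) / (10) = -1.929
Iteration 2:
  u = (12 - (1)·-1.481 - (1)·-1.929) / (3) = 5.137
  v = (-2 - (4)·5.137 - (-2)·-1.929) / (9) = -2.934
  w = (-3 - (4)·5.137 - (-2)·-2.934) / (10) = -2.942

(5.137, -2.934, -2.942)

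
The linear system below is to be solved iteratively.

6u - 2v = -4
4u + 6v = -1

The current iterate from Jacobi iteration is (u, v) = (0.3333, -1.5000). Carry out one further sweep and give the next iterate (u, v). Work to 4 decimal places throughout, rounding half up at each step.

(-1.1667, -0.3889)

One sweep:
  u = (-4 - (-2)·-1.5000) / (6) = -1.1667
  v = (-1 - (4)·0.3333) / (6) = -0.3889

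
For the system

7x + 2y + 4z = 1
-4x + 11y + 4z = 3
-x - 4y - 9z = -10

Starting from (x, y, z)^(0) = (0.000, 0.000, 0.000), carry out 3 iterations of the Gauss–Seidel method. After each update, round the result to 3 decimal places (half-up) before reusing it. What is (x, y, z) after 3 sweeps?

Iteration 1:
  x = (1 - (2)·0.000 - (4)·0.000) / (7) = 0.143
  y = (3 - (-4)·0.143 - (4)·0.000) / (11) = 0.325
  z = (-10 - (-1)·0.143 - (-4)·0.325) / (-9) = 0.951
Iteration 2:
  x = (1 - (2)·0.325 - (4)·0.951) / (7) = -0.493
  y = (3 - (-4)·-0.493 - (4)·0.951) / (11) = -0.252
  z = (-10 - (-1)·-0.493 - (-4)·-0.252) / (-9) = 1.278
Iteration 3:
  x = (1 - (2)·-0.252 - (4)·1.278) / (7) = -0.515
  y = (3 - (-4)·-0.515 - (4)·1.278) / (11) = -0.379
  z = (-10 - (-1)·-0.515 - (-4)·-0.379) / (-9) = 1.337

(-0.515, -0.379, 1.337)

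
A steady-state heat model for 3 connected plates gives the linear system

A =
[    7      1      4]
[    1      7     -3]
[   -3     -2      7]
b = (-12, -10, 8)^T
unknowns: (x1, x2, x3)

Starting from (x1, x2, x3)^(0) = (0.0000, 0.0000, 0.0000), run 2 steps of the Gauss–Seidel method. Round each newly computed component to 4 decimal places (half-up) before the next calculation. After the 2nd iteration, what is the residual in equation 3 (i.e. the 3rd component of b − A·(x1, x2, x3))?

Iteration 1:
  x1 = (-12 - (1)·0.0000 - (4)·0.0000) / (7) = -1.7143
  x2 = (-10 - (1)·-1.7143 - (-3)·0.0000) / (7) = -1.1837
  x3 = (8 - (-3)·-1.7143 - (-2)·-1.1837) / (7) = 0.0700
Iteration 2:
  x1 = (-12 - (1)·-1.1837 - (4)·0.0700) / (7) = -1.5852
  x2 = (-10 - (1)·-1.5852 - (-3)·0.0700) / (7) = -1.1721
  x3 = (8 - (-3)·-1.5852 - (-2)·-1.1721) / (7) = 0.1286
Residual b − A·x = (-0.2459, 0.1757, 0.0000)

0.0000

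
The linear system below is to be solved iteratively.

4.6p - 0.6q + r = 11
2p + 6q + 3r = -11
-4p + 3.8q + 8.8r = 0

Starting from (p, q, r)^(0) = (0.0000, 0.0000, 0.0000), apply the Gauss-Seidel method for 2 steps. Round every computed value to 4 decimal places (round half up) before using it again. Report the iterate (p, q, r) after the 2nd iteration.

(1.5650, -3.4664, 2.2082)

Iteration 1:
  p = (11 - (-0.6)·0.0000 - (1)·0.0000) / (4.6) = 2.3913
  q = (-11 - (2)·2.3913 - (3)·0.0000) / (6) = -2.6304
  r = (0 - (-4)·2.3913 - (3.8)·-2.6304) / (8.8) = 2.2228
Iteration 2:
  p = (11 - (-0.6)·-2.6304 - (1)·2.2228) / (4.6) = 1.5650
  q = (-11 - (2)·1.5650 - (3)·2.2228) / (6) = -3.4664
  r = (0 - (-4)·1.5650 - (3.8)·-3.4664) / (8.8) = 2.2082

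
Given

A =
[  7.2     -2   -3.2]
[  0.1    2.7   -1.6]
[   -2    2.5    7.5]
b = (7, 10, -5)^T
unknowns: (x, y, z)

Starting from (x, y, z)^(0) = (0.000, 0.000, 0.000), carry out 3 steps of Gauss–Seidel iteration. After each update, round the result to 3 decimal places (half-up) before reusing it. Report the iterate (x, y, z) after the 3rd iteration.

(1.175, 2.934, -1.331)

Iteration 1:
  x = (7 - (-2)·0.000 - (-3.2)·0.000) / (7.2) = 0.972
  y = (10 - (0.1)·0.972 - (-1.6)·0.000) / (2.7) = 3.668
  z = (-5 - (-2)·0.972 - (2.5)·3.668) / (7.5) = -1.630
Iteration 2:
  x = (7 - (-2)·3.668 - (-3.2)·-1.630) / (7.2) = 1.267
  y = (10 - (0.1)·1.267 - (-1.6)·-1.630) / (2.7) = 2.691
  z = (-5 - (-2)·1.267 - (2.5)·2.691) / (7.5) = -1.226
Iteration 3:
  x = (7 - (-2)·2.691 - (-3.2)·-1.226) / (7.2) = 1.175
  y = (10 - (0.1)·1.175 - (-1.6)·-1.226) / (2.7) = 2.934
  z = (-5 - (-2)·1.175 - (2.5)·2.934) / (7.5) = -1.331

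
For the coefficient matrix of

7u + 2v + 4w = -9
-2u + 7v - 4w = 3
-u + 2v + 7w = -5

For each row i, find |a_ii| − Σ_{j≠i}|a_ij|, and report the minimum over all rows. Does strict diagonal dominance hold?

row 1: |7| − (2+4) = 1
row 2: |7| − (2+4) = 1
row 3: |7| − (1+2) = 4
minimum over rows = 1 → strictly diagonally dominant (convergence guaranteed)

1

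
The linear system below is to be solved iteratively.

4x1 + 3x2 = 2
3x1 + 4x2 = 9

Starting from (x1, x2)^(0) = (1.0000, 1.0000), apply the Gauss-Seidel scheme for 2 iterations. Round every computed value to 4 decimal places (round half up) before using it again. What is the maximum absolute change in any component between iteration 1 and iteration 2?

Iteration 1:
  x1 = (2 - (3)·1.0000) / (4) = -0.2500
  x2 = (9 - (3)·-0.2500) / (4) = 2.4375
Iteration 2:
  x1 = (2 - (3)·2.4375) / (4) = -1.3281
  x2 = (9 - (3)·-1.3281) / (4) = 3.2461
Change: (-1.0781, 0.8086) → max |·| = 1.0781

1.0781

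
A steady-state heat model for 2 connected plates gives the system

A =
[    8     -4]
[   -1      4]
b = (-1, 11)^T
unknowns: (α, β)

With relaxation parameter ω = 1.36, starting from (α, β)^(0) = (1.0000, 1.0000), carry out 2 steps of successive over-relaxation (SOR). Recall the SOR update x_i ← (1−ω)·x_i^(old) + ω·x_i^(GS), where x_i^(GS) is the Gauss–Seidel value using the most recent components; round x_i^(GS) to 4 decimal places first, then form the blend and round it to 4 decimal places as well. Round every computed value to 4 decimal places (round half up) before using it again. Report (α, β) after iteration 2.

Iteration 1:
  α: GS value = (-1 - (-4)·1.0000) / (8) = 0.3750;  α ← (1−ω)·1.0000 + ω·0.3750 = 0.1500
  β: GS value = (11 - (-1)·0.1500) / (4) = 2.7875;  β ← (1−ω)·1.0000 + ω·2.7875 = 3.4310
Iteration 2:
  α: GS value = (-1 - (-4)·3.4310) / (8) = 1.5905;  α ← (1−ω)·0.1500 + ω·1.5905 = 2.1091
  β: GS value = (11 - (-1)·2.1091) / (4) = 3.2773;  β ← (1−ω)·3.4310 + ω·3.2773 = 3.2220

(2.1091, 3.2220)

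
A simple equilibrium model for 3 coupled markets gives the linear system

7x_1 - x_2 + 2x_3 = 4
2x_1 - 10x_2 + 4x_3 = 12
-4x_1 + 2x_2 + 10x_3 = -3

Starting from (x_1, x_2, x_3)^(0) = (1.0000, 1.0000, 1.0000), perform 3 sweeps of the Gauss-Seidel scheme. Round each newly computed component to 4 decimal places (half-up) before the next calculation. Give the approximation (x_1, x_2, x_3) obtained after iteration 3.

(0.3837, -1.0807, 0.0696)

Iteration 1:
  x_1 = (4 - (-1)·1.0000 - (2)·1.0000) / (7) = 0.4286
  x_2 = (12 - (2)·0.4286 - (4)·1.0000) / (-10) = -0.7143
  x_3 = (-3 - (-4)·0.4286 - (2)·-0.7143) / (10) = 0.0143
Iteration 2:
  x_1 = (4 - (-1)·-0.7143 - (2)·0.0143) / (7) = 0.4653
  x_2 = (12 - (2)·0.4653 - (4)·0.0143) / (-10) = -1.1012
  x_3 = (-3 - (-4)·0.4653 - (2)·-1.1012) / (10) = 0.1064
Iteration 3:
  x_1 = (4 - (-1)·-1.1012 - (2)·0.1064) / (7) = 0.3837
  x_2 = (12 - (2)·0.3837 - (4)·0.1064) / (-10) = -1.0807
  x_3 = (-3 - (-4)·0.3837 - (2)·-1.0807) / (10) = 0.0696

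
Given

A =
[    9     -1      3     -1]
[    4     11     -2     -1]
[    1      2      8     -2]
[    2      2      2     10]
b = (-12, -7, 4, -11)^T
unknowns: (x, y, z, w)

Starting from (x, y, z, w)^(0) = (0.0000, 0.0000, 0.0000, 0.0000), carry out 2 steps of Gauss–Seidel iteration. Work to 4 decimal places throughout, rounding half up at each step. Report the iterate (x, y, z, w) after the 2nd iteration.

Iteration 1:
  x = (-12 - (-1)·0.0000 - (3)·0.0000 - (-1)·0.0000) / (9) = -1.3333
  y = (-7 - (4)·-1.3333 - (-2)·0.0000 - (-1)·0.0000) / (11) = -0.1515
  z = (4 - (1)·-1.3333 - (2)·-0.1515 - (-2)·0.0000) / (8) = 0.7045
  w = (-11 - (2)·-1.3333 - (2)·-0.1515 - (2)·0.7045) / (10) = -0.9439
Iteration 2:
  x = (-12 - (-1)·-0.1515 - (3)·0.7045 - (-1)·-0.9439) / (9) = -1.6899
  y = (-7 - (4)·-1.6899 - (-2)·0.7045 - (-1)·-0.9439) / (11) = 0.0204
  z = (4 - (1)·-1.6899 - (2)·0.0204 - (-2)·-0.9439) / (8) = 0.4702
  w = (-11 - (2)·-1.6899 - (2)·0.0204 - (2)·0.4702) / (10) = -0.8601

(-1.6899, 0.0204, 0.4702, -0.8601)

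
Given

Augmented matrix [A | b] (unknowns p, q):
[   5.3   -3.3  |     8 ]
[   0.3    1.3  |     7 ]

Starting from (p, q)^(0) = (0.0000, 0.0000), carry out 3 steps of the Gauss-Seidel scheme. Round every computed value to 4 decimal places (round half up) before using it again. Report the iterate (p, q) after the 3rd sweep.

Iteration 1:
  p = (8 - (-3.3)·0.0000) / (5.3) = 1.5094
  q = (7 - (0.3)·1.5094) / (1.3) = 5.0363
Iteration 2:
  p = (8 - (-3.3)·5.0363) / (5.3) = 4.6452
  q = (7 - (0.3)·4.6452) / (1.3) = 4.3126
Iteration 3:
  p = (8 - (-3.3)·4.3126) / (5.3) = 4.1946
  q = (7 - (0.3)·4.1946) / (1.3) = 4.4166

(4.1946, 4.4166)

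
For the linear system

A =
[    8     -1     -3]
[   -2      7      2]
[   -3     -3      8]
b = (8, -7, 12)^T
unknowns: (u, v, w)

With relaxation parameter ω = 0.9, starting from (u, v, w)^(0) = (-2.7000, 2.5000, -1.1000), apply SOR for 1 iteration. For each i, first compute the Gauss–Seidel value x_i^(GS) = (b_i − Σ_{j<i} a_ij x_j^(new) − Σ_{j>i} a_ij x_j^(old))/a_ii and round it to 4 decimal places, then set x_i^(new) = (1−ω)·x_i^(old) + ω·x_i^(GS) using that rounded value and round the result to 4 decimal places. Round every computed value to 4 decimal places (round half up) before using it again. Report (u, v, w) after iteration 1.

(0.5400, -0.2283, 1.3452)

Iteration 1:
  u: GS value = (8 - (-1)·2.5000 - (-3)·-1.1000) / (8) = 0.9000;  u ← (1−ω)·-2.7000 + ω·0.9000 = 0.5400
  v: GS value = (-7 - (-2)·0.5400 - (2)·-1.1000) / (7) = -0.5314;  v ← (1−ω)·2.5000 + ω·-0.5314 = -0.2283
  w: GS value = (12 - (-3)·0.5400 - (-3)·-0.2283) / (8) = 1.6169;  w ← (1−ω)·-1.1000 + ω·1.6169 = 1.3452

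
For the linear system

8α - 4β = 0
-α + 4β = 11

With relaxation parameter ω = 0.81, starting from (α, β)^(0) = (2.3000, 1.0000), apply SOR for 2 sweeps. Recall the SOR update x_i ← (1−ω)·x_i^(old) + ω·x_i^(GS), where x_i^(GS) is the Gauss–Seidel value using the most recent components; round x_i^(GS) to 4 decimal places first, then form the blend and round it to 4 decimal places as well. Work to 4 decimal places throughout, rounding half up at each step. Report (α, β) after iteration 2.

Iteration 1:
  α: GS value = (0 - (-4)·1.0000) / (8) = 0.5000;  α ← (1−ω)·2.3000 + ω·0.5000 = 0.8420
  β: GS value = (11 - (-1)·0.8420) / (4) = 2.9605;  β ← (1−ω)·1.0000 + ω·2.9605 = 2.5880
Iteration 2:
  α: GS value = (0 - (-4)·2.5880) / (8) = 1.2940;  α ← (1−ω)·0.8420 + ω·1.2940 = 1.2081
  β: GS value = (11 - (-1)·1.2081) / (4) = 3.0520;  β ← (1−ω)·2.5880 + ω·3.0520 = 2.9638

(1.2081, 2.9638)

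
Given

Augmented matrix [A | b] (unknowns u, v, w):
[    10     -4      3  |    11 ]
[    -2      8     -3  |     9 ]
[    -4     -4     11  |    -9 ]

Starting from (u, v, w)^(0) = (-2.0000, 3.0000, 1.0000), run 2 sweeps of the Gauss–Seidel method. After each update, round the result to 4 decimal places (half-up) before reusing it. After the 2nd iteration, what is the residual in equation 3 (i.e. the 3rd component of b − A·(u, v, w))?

0.0005

Iteration 1:
  u = (11 - (-4)·3.0000 - (3)·1.0000) / (10) = 2.0000
  v = (9 - (-2)·2.0000 - (-3)·1.0000) / (8) = 2.0000
  w = (-9 - (-4)·2.0000 - (-4)·2.0000) / (11) = 0.6364
Iteration 2:
  u = (11 - (-4)·2.0000 - (3)·0.6364) / (10) = 1.7091
  v = (9 - (-2)·1.7091 - (-3)·0.6364) / (8) = 1.7909
  w = (-9 - (-4)·1.7091 - (-4)·1.7909) / (11) = 0.4545
Residual b − A·x = (-0.2909, -0.5455, 0.0005)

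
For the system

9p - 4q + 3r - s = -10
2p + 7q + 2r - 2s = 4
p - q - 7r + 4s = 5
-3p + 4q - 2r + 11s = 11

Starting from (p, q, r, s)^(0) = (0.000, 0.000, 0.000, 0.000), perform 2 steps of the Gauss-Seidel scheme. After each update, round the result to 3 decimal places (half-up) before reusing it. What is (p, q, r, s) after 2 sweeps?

(-0.361, 1.015, -0.801, 0.387)

Iteration 1:
  p = (-10 - (-4)·0.000 - (3)·0.000 - (-1)·0.000) / (9) = -1.111
  q = (4 - (2)·-1.111 - (2)·0.000 - (-2)·0.000) / (7) = 0.889
  r = (5 - (1)·-1.111 - (-1)·0.889 - (4)·0.000) / (-7) = -1.000
  s = (11 - (-3)·-1.111 - (4)·0.889 - (-2)·-1.000) / (11) = 0.192
Iteration 2:
  p = (-10 - (-4)·0.889 - (3)·-1.000 - (-1)·0.192) / (9) = -0.361
  q = (4 - (2)·-0.361 - (2)·-1.000 - (-2)·0.192) / (7) = 1.015
  r = (5 - (1)·-0.361 - (-1)·1.015 - (4)·0.192) / (-7) = -0.801
  s = (11 - (-3)·-0.361 - (4)·1.015 - (-2)·-0.801) / (11) = 0.387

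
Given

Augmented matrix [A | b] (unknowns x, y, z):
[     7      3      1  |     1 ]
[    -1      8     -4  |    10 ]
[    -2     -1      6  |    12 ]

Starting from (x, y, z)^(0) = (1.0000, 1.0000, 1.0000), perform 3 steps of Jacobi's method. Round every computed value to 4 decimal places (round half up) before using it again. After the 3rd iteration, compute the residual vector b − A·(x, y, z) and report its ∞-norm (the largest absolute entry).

Iteration 1:
  x = (1 - (3)·1.0000 - (1)·1.0000) / (7) = -0.4286
  y = (10 - (-1)·1.0000 - (-4)·1.0000) / (8) = 1.8750
  z = (12 - (-2)·1.0000 - (-1)·1.0000) / (6) = 2.5000
Iteration 2:
  x = (1 - (3)·1.8750 - (1)·2.5000) / (7) = -1.0179
  y = (10 - (-1)·-0.4286 - (-4)·2.5000) / (8) = 2.4464
  z = (12 - (-2)·-0.4286 - (-1)·1.8750) / (6) = 2.1696
Iteration 3:
  x = (1 - (3)·2.4464 - (1)·2.1696) / (7) = -1.2155
  y = (10 - (-1)·-1.0179 - (-4)·2.1696) / (8) = 2.2076
  z = (12 - (-2)·-1.0179 - (-1)·2.4464) / (6) = 2.0684
Residual b − A·x = (0.8173, -0.6027, -0.6338); ∞-norm = 0.8173

0.8173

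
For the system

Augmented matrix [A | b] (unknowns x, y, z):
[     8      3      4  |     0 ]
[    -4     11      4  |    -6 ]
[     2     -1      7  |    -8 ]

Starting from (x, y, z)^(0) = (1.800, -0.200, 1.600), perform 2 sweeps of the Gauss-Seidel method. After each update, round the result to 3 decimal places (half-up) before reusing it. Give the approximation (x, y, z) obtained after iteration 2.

Iteration 1:
  x = (0 - (3)·-0.200 - (4)·1.600) / (8) = -0.725
  y = (-6 - (-4)·-0.725 - (4)·1.600) / (11) = -1.391
  z = (-8 - (2)·-0.725 - (-1)·-1.391) / (7) = -1.134
Iteration 2:
  x = (0 - (3)·-1.391 - (4)·-1.134) / (8) = 1.089
  y = (-6 - (-4)·1.089 - (4)·-1.134) / (11) = 0.263
  z = (-8 - (2)·1.089 - (-1)·0.263) / (7) = -1.416

(1.089, 0.263, -1.416)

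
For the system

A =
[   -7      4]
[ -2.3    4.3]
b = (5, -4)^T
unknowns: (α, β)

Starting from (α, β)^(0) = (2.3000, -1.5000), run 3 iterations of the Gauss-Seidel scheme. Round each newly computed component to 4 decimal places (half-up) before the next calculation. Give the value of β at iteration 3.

-1.8788

Iteration 1:
  α = (5 - (4)·-1.5000) / (-7) = -1.5714
  β = (-4 - (-2.3)·-1.5714) / (4.3) = -1.7707
Iteration 2:
  α = (5 - (4)·-1.7707) / (-7) = -1.7261
  β = (-4 - (-2.3)·-1.7261) / (4.3) = -1.8535
Iteration 3:
  α = (5 - (4)·-1.8535) / (-7) = -1.7734
  β = (-4 - (-2.3)·-1.7734) / (4.3) = -1.8788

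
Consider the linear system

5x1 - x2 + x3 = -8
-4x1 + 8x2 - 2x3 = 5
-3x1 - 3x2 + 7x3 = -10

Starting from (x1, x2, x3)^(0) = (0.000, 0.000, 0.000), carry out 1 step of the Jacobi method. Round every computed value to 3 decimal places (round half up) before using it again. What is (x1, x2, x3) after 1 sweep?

Iteration 1:
  x1 = (-8 - (-1)·0.000 - (1)·0.000) / (5) = -1.600
  x2 = (5 - (-4)·0.000 - (-2)·0.000) / (8) = 0.625
  x3 = (-10 - (-3)·0.000 - (-3)·0.000) / (7) = -1.429

(-1.600, 0.625, -1.429)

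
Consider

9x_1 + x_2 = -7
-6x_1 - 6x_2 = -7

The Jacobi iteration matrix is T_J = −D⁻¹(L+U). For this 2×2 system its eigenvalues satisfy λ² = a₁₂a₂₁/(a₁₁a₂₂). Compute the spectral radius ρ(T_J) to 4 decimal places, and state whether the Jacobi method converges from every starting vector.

a₁₂a₂₁/(a₁₁a₂₂) = (1)·(-6) / ((9)·(-6)) = 0.111111
ρ = √|0.111111| = √0.111111 = 0.3333
ρ < 1, so Jacobi converges

0.3333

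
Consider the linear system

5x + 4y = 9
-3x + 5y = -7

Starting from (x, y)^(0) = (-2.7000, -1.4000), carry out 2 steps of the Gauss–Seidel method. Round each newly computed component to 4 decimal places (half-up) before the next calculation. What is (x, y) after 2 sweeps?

Iteration 1:
  x = (9 - (4)·-1.4000) / (5) = 2.9200
  y = (-7 - (-3)·2.9200) / (5) = 0.3520
Iteration 2:
  x = (9 - (4)·0.3520) / (5) = 1.5184
  y = (-7 - (-3)·1.5184) / (5) = -0.4890

(1.5184, -0.4890)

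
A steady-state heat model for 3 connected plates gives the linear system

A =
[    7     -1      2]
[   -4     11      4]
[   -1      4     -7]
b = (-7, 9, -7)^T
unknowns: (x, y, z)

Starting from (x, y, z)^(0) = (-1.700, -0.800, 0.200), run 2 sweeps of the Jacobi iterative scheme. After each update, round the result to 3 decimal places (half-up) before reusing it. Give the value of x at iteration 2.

-1.206

Iteration 1:
  x = (-7 - (-1)·-0.800 - (2)·0.200) / (7) = -1.171
  y = (9 - (-4)·-1.700 - (4)·0.200) / (11) = 0.127
  z = (-7 - (-1)·-1.700 - (4)·-0.800) / (-7) = 0.786
Iteration 2:
  x = (-7 - (-1)·0.127 - (2)·0.786) / (7) = -1.206
  y = (9 - (-4)·-1.171 - (4)·0.786) / (11) = 0.107
  z = (-7 - (-1)·-1.171 - (4)·0.127) / (-7) = 1.240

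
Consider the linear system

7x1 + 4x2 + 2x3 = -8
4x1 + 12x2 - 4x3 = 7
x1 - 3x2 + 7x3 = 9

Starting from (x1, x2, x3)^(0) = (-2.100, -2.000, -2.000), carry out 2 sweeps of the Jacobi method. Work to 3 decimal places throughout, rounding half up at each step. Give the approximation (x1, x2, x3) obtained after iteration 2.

Iteration 1:
  x1 = (-8 - (4)·-2.000 - (2)·-2.000) / (7) = 0.571
  x2 = (7 - (4)·-2.100 - (-4)·-2.000) / (12) = 0.617
  x3 = (9 - (1)·-2.100 - (-3)·-2.000) / (7) = 0.729
Iteration 2:
  x1 = (-8 - (4)·0.617 - (2)·0.729) / (7) = -1.704
  x2 = (7 - (4)·0.571 - (-4)·0.729) / (12) = 0.636
  x3 = (9 - (1)·0.571 - (-3)·0.617) / (7) = 1.469

(-1.704, 0.636, 1.469)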